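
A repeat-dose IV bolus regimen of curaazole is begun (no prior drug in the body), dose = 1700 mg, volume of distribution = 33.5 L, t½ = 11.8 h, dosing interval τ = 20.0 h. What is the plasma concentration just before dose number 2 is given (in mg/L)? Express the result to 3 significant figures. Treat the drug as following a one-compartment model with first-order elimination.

C₀ per dose = Dose / Vd = 1700 / 33.5 = 50.75 mg/L
k = ln2 / t½ = 0.693147 / 11.8 = 0.05874 h⁻¹
Fraction remaining after one interval: r = e^(−kτ) = e^(−0.05874 × 20.0) = 0.3089
Before dose 2, 1 dose has been given (aged 1τ).
C_trough = C₀ × r = 50.75 × 0.3089 = 15.68 mg/L

15.7 mg/L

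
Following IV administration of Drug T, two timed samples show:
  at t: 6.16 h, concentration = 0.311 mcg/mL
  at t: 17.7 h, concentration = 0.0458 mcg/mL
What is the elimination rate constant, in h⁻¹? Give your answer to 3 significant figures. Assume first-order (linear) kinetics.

k = ln(C₁/C₂) / (t₂ − t₁) = ln(0.311/0.0458) / (17.7 − 6.16)
  = 1.916 / 11.54 = 0.1660 h⁻¹

0.166 h⁻¹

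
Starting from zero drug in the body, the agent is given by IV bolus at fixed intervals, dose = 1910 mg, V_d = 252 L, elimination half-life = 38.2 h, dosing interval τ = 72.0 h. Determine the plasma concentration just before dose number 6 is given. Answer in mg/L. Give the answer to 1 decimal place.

2.8 mg/L

C₀ per dose = Dose / Vd = 1910 / 252 = 7.579 mg/L
k = ln2 / t½ = 0.693147 / 38.2 = 0.01815 h⁻¹
Fraction remaining after one interval: r = e^(−kτ) = e^(−0.01815 × 72.0) = 0.2707
Before dose 6, 5 doses have been given (aged 1τ, 2τ, 3τ, 4τ, 5τ).
C_trough = C₀ × (r + r² + … + r^5) = C₀ × r(1−r^5)/(1−r)
        = 7.579 × 0.2707 × (1 − 0.001454) / (1 − 0.2707) = 2.809 mg/L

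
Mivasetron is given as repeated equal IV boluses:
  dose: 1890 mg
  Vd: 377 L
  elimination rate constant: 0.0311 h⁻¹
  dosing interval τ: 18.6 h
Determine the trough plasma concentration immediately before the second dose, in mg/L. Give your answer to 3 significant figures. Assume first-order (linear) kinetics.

2.81 mg/L

C₀ per dose = Dose / Vd = 1890 / 377 = 5.013 mg/L
Fraction remaining after one interval: r = e^(−kτ) = e^(−0.03110 × 18.6) = 0.5608
Before dose 2, 1 dose has been given (aged 1τ).
C_trough = C₀ × r = 5.013 × 0.5608 = 2.811 mg/L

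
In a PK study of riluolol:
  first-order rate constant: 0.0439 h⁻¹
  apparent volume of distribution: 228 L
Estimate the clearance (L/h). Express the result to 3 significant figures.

CL = k × Vd = 0.0439 × 228 = 10.01 L/h

10.0 L/h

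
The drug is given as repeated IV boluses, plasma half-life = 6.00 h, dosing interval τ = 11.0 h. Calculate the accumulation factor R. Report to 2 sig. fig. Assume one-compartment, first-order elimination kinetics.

1.4

k = ln2 / t½ = 0.693147 / 6.00 = 0.1155 h⁻¹
e^(−kτ) = e^(−0.1155 × 11.0) = 0.2807
Accumulation ratio R = 1 / (1 − e^(−kτ)) = 1 / (1 − 0.2807) = 1.390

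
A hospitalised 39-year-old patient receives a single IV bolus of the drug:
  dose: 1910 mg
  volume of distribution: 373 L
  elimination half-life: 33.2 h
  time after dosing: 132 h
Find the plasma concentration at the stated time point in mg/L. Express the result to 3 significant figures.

0.325 mg/L

C₀ = Dose / Vd = 1910 / 373 = 5.121 mg/L
k = ln2 / t½ = 0.693147 / 33.2 = 0.02088 h⁻¹
C = C₀ · e^(−k·t) = 5.121 × e^(−0.02088 × 132)
  = 5.121 × 0.06354 = 0.3254 mg/L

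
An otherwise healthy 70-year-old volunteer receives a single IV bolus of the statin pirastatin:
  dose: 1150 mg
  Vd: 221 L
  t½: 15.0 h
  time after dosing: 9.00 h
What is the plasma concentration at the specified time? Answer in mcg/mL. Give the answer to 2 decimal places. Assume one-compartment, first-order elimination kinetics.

C₀ = Dose / Vd = 1150 / 221 = 5.204 mg/L
k = ln2 / t½ = 0.693147 / 15.0 = 0.04621 h⁻¹
C = C₀ · e^(−k·t) = 5.204 × e^(−0.04621 × 9.00)
  = 5.204 × 0.6598 = 3.434 mg/L
(3.434 mg/L = 3.434 mcg/mL)

3.43 mcg/mL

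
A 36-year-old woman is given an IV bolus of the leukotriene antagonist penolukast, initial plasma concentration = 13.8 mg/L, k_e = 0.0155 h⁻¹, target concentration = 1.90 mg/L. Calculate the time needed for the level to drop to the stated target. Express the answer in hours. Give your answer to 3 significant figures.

128 h

t = ln(C₀ / C) / k = ln(13.80 / 1.90) / 0.01550
  = ln(7.263) / 0.01550 = 1.983 / 0.01550 = 127.9 h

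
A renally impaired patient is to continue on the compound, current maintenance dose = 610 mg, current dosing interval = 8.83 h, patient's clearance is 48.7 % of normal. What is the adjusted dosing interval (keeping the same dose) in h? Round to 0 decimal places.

To keep the same average steady-state level, dosing rate must scale with clearance.
CL ratio = 48.7 / 100 = 0.4870
New interval (same dose) = 8.83 / 0.4870 = 18.13 h

18 h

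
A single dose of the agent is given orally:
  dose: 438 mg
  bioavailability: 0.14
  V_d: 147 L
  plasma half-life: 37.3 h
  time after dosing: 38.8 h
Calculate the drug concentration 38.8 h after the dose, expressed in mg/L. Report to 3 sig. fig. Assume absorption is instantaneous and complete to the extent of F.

0.203 mg/L

Amount reaching circulation = F × Dose = 0.14 × 438.0 = 61.32 mg
C₀ = F·Dose / Vd = 61.32 / 147 = 0.4171 mg/L
k = ln2 / t½ = 0.693147 / 37.3 = 0.01858 h⁻¹
C = C₀ · e^(−k·t) = 0.4171 × e^(−0.01858 × 38.8)
  = 0.4171 × 0.4863 = 0.2028 mg/L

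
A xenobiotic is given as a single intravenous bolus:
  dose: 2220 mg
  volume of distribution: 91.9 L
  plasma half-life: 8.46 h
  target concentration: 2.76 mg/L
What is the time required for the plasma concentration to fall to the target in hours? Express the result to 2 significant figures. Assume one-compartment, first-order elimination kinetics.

26 h

C₀ = Dose / Vd = 2220 / 91.9 = 24.16 mg/L
k = ln2 / t½ = 0.693147 / 8.46 = 0.08193 h⁻¹
t = ln(C₀ / C) / k = ln(24.16 / 2.76) / 0.08193
  = ln(8.754) / 0.08193 = 2.170 / 0.08193 = 26.49 h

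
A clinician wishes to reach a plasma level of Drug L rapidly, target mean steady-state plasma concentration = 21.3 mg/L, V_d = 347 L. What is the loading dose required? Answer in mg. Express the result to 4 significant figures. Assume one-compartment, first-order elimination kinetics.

LD = Css × Vd = 21.3 × 347 = 7391 mg

7391 mg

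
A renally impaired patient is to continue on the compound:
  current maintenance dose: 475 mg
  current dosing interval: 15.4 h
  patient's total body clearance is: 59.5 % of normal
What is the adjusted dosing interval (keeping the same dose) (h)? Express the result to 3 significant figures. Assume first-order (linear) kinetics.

25.9 h

To keep the same average steady-state level, dosing rate must scale with clearance.
CL ratio = 59.5 / 100 = 0.5950
New interval (same dose) = 15.4 / 0.5950 = 25.88 h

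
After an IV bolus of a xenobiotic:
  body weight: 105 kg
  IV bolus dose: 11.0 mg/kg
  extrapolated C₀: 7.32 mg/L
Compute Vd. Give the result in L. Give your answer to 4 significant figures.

Dose = 11.0 × 105 = 1155 mg
Vd = Dose / C₀ = 1155 / 7.32 = 157.8 L

157.8 L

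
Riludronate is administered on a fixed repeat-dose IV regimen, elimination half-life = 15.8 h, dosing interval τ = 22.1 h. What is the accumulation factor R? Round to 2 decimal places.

k = ln2 / t½ = 0.693147 / 15.8 = 0.04387 h⁻¹
e^(−kτ) = e^(−0.04387 × 22.1) = 0.3793
Accumulation ratio R = 1 / (1 − e^(−kτ)) = 1 / (1 − 0.3793) = 1.611

1.61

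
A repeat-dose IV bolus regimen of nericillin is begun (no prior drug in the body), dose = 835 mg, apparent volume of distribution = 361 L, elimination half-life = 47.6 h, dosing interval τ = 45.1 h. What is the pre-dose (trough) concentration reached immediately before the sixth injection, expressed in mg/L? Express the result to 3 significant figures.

C₀ per dose = Dose / Vd = 835 / 361 = 2.313 mg/L
k = ln2 / t½ = 0.693147 / 47.6 = 0.01456 h⁻¹
Fraction remaining after one interval: r = e^(−kτ) = e^(−0.01456 × 45.1) = 0.5186
Before dose 6, 5 doses have been given (aged 1τ, 2τ, 3τ, 4τ, 5τ).
C_trough = C₀ × (r + r² + … + r^5) = C₀ × r(1−r^5)/(1−r)
        = 2.313 × 0.5186 × (1 − 0.03751) / (1 − 0.5186) = 2.398 mg/L

2.40 mg/L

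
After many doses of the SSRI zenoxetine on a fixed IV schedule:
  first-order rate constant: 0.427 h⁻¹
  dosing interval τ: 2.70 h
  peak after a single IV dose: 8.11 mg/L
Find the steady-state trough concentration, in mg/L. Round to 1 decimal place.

e^(−kτ) = e^(−0.4270 × 2.70) = 0.3157
Accumulation ratio R = 1 / (1 − e^(−kτ)) = 1 / (1 − 0.3157) = 1.461
Steady-state trough = C₀ × R × e^(−kτ) = 8.11 × 1.461 × 0.3157 = 3.741 mg/L

3.7 mg/L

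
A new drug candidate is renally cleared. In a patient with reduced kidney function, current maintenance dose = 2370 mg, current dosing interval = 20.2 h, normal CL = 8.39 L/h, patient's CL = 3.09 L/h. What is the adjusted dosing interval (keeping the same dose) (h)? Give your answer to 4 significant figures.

54.85 h

To keep the same average steady-state level, dosing rate must scale with clearance.
CL ratio = 3.09 / 8.39 = 0.3683
New interval (same dose) = 20.2 / 0.3683 = 54.85 h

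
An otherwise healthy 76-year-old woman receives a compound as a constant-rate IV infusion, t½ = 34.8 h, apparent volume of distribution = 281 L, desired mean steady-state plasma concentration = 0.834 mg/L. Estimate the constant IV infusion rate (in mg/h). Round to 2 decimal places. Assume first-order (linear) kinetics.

4.67 mg/h

k = ln2 / t½ = 0.693147 / 34.8 = 0.01992 h⁻¹
CL = k × Vd = 0.01992 × 281 = 5.598 L/h
At steady state, infusion rate R₀ = Css × CL = 0.834 × 5.598 = 4.669 mg/h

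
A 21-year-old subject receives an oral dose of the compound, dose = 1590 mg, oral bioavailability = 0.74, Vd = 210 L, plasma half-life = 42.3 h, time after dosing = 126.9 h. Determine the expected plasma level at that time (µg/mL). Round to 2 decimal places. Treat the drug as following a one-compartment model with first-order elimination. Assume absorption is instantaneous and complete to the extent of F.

Amount reaching circulation = F × Dose = 0.74 × 1590 = 1177 mg
C₀ = F·Dose / Vd = 1177 / 210 = 5.605 mg/L
k = ln2 / t½ = 0.693147 / 42.3 = 0.01639 h⁻¹
t / t½ = 126.9 / 42.3 = 3 half-lives
C = C₀ × (1/2)^3 = 5.605 × 0.1250 = 0.7006 mg/L
(0.7006 mg/L = 0.7006 µg/mL)

0.70 µg/mL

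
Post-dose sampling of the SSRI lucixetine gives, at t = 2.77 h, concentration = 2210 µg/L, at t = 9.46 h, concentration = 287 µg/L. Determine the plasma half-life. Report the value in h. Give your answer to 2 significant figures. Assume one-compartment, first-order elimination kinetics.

k = ln(C₁/C₂) / (t₂ − t₁) = ln(2210/287) / (9.46 − 2.77)
  = 2.041 / 6.690 = 0.3051 h⁻¹
t½ = ln2 / k = 0.693147 / 0.3051 = 2.272 h

2.3 h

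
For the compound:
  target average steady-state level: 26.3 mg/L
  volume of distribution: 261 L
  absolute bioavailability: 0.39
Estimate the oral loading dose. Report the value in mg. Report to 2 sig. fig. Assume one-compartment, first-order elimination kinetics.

18000 mg

LD = Css × Vd / F = 26.3 × 261 / 0.39 = 17600 mg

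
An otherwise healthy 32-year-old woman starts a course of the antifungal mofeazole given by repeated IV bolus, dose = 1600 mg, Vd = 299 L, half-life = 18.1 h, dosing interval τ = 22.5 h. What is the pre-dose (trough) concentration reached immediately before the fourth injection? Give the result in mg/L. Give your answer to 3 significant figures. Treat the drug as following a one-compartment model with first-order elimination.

C₀ per dose = Dose / Vd = 1600 / 299 = 5.351 mg/L
k = ln2 / t½ = 0.693147 / 18.1 = 0.03830 h⁻¹
Fraction remaining after one interval: r = e^(−kτ) = e^(−0.03830 × 22.5) = 0.4224
Before dose 4, 3 doses have been given (aged 1τ, 2τ, 3τ).
C_trough = C₀ × (r + r² + … + r^3) = C₀ × r(1−r^3)/(1−r)
        = 5.351 × 0.4224 × (1 − 0.07537) / (1 − 0.4224) = 3.618 mg/L

3.62 mg/L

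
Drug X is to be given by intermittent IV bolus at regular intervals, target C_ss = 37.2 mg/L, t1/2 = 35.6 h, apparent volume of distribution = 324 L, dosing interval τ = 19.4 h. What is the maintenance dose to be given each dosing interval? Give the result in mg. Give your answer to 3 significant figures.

4550 mg

k = ln2 / t½ = 0.693147 / 35.6 = 0.01947 h⁻¹
CL = k × Vd = 0.01947 × 324 = 6.308 L/h
At steady state, Dose/τ = Css × CL.
Dose = Css × CL × τ = 37.2 × 6.308 × 19.4 = 4552 mg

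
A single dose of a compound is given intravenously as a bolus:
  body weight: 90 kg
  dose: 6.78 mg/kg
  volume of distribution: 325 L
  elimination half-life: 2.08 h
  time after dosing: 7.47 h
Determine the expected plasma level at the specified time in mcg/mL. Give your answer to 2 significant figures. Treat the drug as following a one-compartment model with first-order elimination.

0.16 mcg/mL

Total dose = 6.78 × 90 = 610.2 mg
C₀ = Dose / Vd = 610.2 / 325 = 1.878 mg/L
k = ln2 / t½ = 0.693147 / 2.08 = 0.3332 h⁻¹
C = C₀ · e^(−k·t) = 1.878 × e^(−0.3332 × 7.47)
  = 1.878 × 0.08299 = 0.1559 mg/L
(0.1559 mg/L = 0.1559 mcg/mL)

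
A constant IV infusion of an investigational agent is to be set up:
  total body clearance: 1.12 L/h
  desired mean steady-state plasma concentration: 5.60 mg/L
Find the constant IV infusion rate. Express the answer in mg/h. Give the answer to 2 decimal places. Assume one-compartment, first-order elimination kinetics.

At steady state, infusion rate R₀ = Css × CL = 5.60 × 1.120 = 6.272 mg/h

6.27 mg/h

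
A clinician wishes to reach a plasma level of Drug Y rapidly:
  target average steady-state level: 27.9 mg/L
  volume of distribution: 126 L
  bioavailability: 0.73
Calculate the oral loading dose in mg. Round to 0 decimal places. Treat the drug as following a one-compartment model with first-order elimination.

4816 mg

LD = Css × Vd / F = 27.9 × 126 / 0.73 = 4816 mg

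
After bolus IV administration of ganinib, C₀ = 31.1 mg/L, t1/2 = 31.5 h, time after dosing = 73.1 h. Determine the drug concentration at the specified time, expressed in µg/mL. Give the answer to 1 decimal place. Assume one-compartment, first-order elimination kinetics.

k = ln2 / t½ = 0.693147 / 31.5 = 0.02200 h⁻¹
C = C₀ · e^(−k·t) = 31.10 × e^(−0.02200 × 73.1)
  = 31.10 × 0.2002 = 6.226 mg/L
(6.226 mg/L = 6.226 µg/mL)

6.2 µg/mL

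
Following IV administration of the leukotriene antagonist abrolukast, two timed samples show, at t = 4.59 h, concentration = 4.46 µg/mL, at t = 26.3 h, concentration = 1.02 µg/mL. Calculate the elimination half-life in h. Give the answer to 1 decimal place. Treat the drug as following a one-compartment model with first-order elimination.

10.2 h

k = ln(C₁/C₂) / (t₂ − t₁) = ln(4.46/1.02) / (26.3 − 4.59)
  = 1.475 / 21.71 = 0.06794 h⁻¹
t½ = ln2 / k = 0.693147 / 0.06794 = 10.20 h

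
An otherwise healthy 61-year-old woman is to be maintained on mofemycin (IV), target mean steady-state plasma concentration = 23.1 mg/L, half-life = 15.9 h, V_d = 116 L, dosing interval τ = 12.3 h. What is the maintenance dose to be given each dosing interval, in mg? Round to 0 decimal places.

1437 mg

k = ln2 / t½ = 0.693147 / 15.9 = 0.04359 h⁻¹
CL = k × Vd = 0.04359 × 116 = 5.056 L/h
At steady state, Dose/τ = Css × CL.
Dose = Css × CL × τ = 23.1 × 5.056 × 12.3 = 1437 mg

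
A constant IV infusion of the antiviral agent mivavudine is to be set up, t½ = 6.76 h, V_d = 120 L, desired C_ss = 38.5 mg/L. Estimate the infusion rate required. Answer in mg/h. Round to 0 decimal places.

k = ln2 / t½ = 0.693147 / 6.76 = 0.1025 h⁻¹
CL = k × Vd = 0.1025 × 120 = 12.30 L/h
At steady state, infusion rate R₀ = Css × CL = 38.5 × 12.30 = 473.6 mg/h

474 mg/h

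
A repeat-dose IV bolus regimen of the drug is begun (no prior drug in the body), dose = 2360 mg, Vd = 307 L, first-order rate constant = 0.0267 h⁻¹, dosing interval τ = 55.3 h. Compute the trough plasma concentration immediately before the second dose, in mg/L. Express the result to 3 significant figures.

1.76 mg/L

C₀ per dose = Dose / Vd = 2360 / 307 = 7.687 mg/L
Fraction remaining after one interval: r = e^(−kτ) = e^(−0.02670 × 55.3) = 0.2284
Before dose 2, 1 dose has been given (aged 1τ).
C_trough = C₀ × r = 7.687 × 0.2284 = 1.756 mg/L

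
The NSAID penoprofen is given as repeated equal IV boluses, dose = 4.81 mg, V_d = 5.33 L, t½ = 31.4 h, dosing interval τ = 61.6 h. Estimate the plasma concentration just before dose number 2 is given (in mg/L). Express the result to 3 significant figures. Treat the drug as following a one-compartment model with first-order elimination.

0.232 mg/L

C₀ per dose = Dose / Vd = 4.81 / 5.33 = 0.9024 mg/L
k = ln2 / t½ = 0.693147 / 31.4 = 0.02207 h⁻¹
Fraction remaining after one interval: r = e^(−kτ) = e^(−0.02207 × 61.6) = 0.2568
Before dose 2, 1 dose has been given (aged 1τ).
C_trough = C₀ × r = 0.9024 × 0.2568 = 0.2317 mg/L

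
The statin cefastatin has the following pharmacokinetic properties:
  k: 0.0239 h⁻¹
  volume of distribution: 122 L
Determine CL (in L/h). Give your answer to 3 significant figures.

CL = k × Vd = 0.0239 × 122 = 2.916 L/h

2.92 L/h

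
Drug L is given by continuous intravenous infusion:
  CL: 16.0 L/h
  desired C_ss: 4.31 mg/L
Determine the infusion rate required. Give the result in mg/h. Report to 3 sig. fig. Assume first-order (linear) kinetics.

At steady state, infusion rate R₀ = Css × CL = 4.31 × 16.00 = 68.96 mg/h

69.0 mg/h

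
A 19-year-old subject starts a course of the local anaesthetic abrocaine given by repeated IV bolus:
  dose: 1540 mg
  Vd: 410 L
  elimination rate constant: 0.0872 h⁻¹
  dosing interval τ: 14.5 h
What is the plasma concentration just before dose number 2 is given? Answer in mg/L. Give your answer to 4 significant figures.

1.061 mg/L

C₀ per dose = Dose / Vd = 1540 / 410 = 3.756 mg/L
Fraction remaining after one interval: r = e^(−kτ) = e^(−0.08720 × 14.5) = 0.2824
Before dose 2, 1 dose has been given (aged 1τ).
C_trough = C₀ × r = 3.756 × 0.2824 = 1.061 mg/L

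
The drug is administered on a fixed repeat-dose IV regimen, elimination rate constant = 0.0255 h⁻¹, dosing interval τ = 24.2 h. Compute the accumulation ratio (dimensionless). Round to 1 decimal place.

2.2

e^(−kτ) = e^(−0.02550 × 24.2) = 0.5395
Accumulation ratio R = 1 / (1 − e^(−kτ)) = 1 / (1 − 0.5395) = 2.172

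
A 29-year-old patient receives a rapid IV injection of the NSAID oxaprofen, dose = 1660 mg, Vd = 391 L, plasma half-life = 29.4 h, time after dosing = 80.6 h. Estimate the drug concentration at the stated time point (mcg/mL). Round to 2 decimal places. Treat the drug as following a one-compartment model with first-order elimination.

0.63 mcg/mL

C₀ = Dose / Vd = 1660 / 391 = 4.246 mg/L
k = ln2 / t½ = 0.693147 / 29.4 = 0.02358 h⁻¹
C = C₀ · e^(−k·t) = 4.246 × e^(−0.02358 × 80.6)
  = 4.246 × 0.1495 = 0.6348 mg/L
(0.6348 mg/L = 0.6348 mcg/mL)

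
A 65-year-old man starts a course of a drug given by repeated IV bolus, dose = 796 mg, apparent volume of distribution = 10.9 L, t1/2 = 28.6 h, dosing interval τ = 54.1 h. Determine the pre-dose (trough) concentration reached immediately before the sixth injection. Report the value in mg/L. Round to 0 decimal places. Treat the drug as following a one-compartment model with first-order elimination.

27 mg/L

C₀ per dose = Dose / Vd = 796 / 10.9 = 73.03 mg/L
k = ln2 / t½ = 0.693147 / 28.6 = 0.02424 h⁻¹
Fraction remaining after one interval: r = e^(−kτ) = e^(−0.02424 × 54.1) = 0.2694
Before dose 6, 5 doses have been given (aged 1τ, 2τ, 3τ, 4τ, 5τ).
C_trough = C₀ × (r + r² + … + r^5) = C₀ × r(1−r^5)/(1−r)
        = 73.03 × 0.2694 × (1 − 0.001419) / (1 − 0.2694) = 26.89 mg/L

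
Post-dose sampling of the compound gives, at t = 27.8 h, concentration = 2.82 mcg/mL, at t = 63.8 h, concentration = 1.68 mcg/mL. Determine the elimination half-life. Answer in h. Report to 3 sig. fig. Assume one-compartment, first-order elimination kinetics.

48.2 h

k = ln(C₁/C₂) / (t₂ − t₁) = ln(2.82/1.68) / (63.8 − 27.8)
  = 0.5179 / 36.00 = 0.01439 h⁻¹
t½ = ln2 / k = 0.693147 / 0.01439 = 48.17 h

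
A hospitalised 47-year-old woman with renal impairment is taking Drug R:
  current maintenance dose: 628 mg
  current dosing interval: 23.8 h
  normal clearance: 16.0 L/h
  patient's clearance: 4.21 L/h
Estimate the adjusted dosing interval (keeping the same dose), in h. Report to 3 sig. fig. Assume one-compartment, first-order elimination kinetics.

To keep the same average steady-state level, dosing rate must scale with clearance.
CL ratio = 4.21 / 16.0 = 0.2631
New interval (same dose) = 23.8 / 0.2631 = 90.46 h

90.5 h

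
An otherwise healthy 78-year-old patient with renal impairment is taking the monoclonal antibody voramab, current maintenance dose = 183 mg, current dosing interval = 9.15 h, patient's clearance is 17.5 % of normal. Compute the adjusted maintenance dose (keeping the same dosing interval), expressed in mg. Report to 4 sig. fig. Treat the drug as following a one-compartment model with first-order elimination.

To keep the same average steady-state level, dosing rate must scale with clearance.
CL ratio = 17.5 / 100 = 0.1750
New dose (same interval) = 183 × 0.1750 = 32.03 mg

32.03 mg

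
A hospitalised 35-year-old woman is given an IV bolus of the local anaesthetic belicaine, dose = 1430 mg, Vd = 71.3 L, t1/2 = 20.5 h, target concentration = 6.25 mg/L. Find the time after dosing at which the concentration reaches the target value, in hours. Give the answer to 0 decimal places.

C₀ = Dose / Vd = 1430 / 71.3 = 20.06 mg/L
k = ln2 / t½ = 0.693147 / 20.5 = 0.03381 h⁻¹
t = ln(C₀ / C) / k = ln(20.06 / 6.25) / 0.03381
  = ln(3.210) / 0.03381 = 1.166 / 0.03381 = 34.49 h

34 h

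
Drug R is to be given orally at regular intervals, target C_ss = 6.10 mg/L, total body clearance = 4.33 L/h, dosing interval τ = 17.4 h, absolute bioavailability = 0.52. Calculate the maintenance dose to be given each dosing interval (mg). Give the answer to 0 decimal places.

884 mg

At steady state, F × (Dose/τ) = Css × CL.
Dose = Css × CL × τ / F = 6.10 × 4.330 × 17.4 / 0.52 = 883.8 mg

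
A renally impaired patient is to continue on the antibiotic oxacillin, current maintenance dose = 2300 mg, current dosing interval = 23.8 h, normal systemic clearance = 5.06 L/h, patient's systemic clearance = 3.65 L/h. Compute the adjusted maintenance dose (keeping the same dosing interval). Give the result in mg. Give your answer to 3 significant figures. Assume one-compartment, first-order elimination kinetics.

1660 mg

To keep the same average steady-state level, dosing rate must scale with clearance.
CL ratio = 3.65 / 5.06 = 0.7213
New dose (same interval) = 2300 × 0.7213 = 1659 mg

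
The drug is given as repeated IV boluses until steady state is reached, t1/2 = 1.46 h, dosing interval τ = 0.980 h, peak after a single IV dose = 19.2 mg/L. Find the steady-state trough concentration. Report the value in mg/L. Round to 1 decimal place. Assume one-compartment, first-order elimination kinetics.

k = ln2 / t½ = 0.693147 / 1.46 = 0.4748 h⁻¹
e^(−kτ) = e^(−0.4748 × 0.980) = 0.6279
Accumulation ratio R = 1 / (1 − e^(−kτ)) = 1 / (1 − 0.6279) = 2.687
Steady-state trough = C₀ × R × e^(−kτ) = 19.2 × 2.687 × 0.6279 = 32.39 mg/L

32.4 mg/L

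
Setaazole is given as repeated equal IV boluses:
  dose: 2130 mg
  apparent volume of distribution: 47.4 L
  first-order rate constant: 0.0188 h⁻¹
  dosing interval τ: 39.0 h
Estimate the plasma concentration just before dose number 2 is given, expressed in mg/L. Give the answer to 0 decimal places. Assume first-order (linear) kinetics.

C₀ per dose = Dose / Vd = 2130 / 47.4 = 44.94 mg/L
Fraction remaining after one interval: r = e^(−kτ) = e^(−0.01880 × 39.0) = 0.4804
Before dose 2, 1 dose has been given (aged 1τ).
C_trough = C₀ × r = 44.94 × 0.4804 = 21.59 mg/L

22 mg/L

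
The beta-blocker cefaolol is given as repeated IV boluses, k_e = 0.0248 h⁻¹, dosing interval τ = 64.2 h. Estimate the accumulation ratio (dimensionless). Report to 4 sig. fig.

e^(−kτ) = e^(−0.02480 × 64.2) = 0.2035
Accumulation ratio R = 1 / (1 − e^(−kτ)) = 1 / (1 − 0.2035) = 1.255

1.255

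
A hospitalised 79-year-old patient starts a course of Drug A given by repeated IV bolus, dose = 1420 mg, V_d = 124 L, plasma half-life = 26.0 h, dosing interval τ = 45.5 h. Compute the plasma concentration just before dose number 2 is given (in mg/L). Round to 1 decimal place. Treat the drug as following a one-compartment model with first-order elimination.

3.4 mg/L

C₀ per dose = Dose / Vd = 1420 / 124 = 11.45 mg/L
k = ln2 / t½ = 0.693147 / 26.0 = 0.02666 h⁻¹
Fraction remaining after one interval: r = e^(−kτ) = e^(−0.02666 × 45.5) = 0.2973
Before dose 2, 1 dose has been given (aged 1τ).
C_trough = C₀ × r = 11.45 × 0.2973 = 3.404 mg/L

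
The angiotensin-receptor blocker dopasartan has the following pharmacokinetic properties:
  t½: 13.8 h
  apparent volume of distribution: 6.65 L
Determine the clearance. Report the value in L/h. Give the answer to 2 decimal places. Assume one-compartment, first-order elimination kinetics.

0.33 L/h

k = ln2 / t½ = 0.693147 / 13.8 = 0.05023 h⁻¹
CL = k × Vd = 0.05023 × 6.65 = 0.3340 L/h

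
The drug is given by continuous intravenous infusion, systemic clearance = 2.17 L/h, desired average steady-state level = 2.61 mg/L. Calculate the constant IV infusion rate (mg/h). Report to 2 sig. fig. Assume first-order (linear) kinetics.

At steady state, infusion rate R₀ = Css × CL = 2.61 × 2.170 = 5.664 mg/h

5.7 mg/h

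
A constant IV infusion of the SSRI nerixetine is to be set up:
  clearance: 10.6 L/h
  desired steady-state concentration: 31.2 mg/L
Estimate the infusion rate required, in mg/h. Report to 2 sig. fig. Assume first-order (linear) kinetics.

330 mg/h

At steady state, infusion rate R₀ = Css × CL = 31.2 × 10.60 = 330.7 mg/h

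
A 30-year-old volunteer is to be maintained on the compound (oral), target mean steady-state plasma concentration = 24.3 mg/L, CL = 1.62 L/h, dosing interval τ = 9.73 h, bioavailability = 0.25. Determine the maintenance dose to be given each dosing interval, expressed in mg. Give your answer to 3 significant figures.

1530 mg

At steady state, F × (Dose/τ) = Css × CL.
Dose = Css × CL × τ / F = 24.3 × 1.620 × 9.73 / 0.25 = 1532 mg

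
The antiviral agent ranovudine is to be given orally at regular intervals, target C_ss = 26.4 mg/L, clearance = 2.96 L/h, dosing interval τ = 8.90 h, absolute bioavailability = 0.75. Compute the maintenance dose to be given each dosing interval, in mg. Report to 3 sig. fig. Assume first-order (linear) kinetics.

927 mg

At steady state, F × (Dose/τ) = Css × CL.
Dose = Css × CL × τ / F = 26.4 × 2.960 × 8.90 / 0.75 = 927.3 mg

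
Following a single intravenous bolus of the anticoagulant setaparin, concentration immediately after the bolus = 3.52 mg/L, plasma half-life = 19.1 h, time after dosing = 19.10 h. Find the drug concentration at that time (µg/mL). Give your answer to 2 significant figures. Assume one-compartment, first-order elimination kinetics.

1.8 µg/mL

k = ln2 / t½ = 0.693147 / 19.1 = 0.03629 h⁻¹
t / t½ = 19.10 / 19.1 = 1 half-lives
C = C₀ × (1/2)^1 = 3.520 × 0.5000 = 1.760 mg/L
(1.760 mg/L = 1.760 µg/mL)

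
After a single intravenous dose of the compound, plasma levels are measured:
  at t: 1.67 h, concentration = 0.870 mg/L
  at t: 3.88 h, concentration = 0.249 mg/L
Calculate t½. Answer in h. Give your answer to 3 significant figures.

k = ln(C₁/C₂) / (t₂ − t₁) = ln(0.870/0.249) / (3.88 − 1.67)
  = 1.251 / 2.210 = 0.5661 h⁻¹
t½ = ln2 / k = 0.693147 / 0.5661 = 1.224 h

1.22 h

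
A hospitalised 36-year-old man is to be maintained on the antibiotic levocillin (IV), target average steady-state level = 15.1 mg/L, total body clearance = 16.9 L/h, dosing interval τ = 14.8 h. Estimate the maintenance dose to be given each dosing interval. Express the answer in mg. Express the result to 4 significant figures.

3777 mg

At steady state, Dose/τ = Css × CL.
Dose = Css × CL × τ = 15.1 × 16.90 × 14.8 = 3777 mg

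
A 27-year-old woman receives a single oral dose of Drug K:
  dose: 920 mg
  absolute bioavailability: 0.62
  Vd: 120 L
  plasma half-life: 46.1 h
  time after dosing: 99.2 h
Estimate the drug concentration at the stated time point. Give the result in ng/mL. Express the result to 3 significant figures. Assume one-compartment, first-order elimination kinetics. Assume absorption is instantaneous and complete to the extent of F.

1070 ng/mL

Amount reaching circulation = F × Dose = 0.62 × 920.0 = 570.4 mg
C₀ = F·Dose / Vd = 570.4 / 120 = 4.753 mg/L
k = ln2 / t½ = 0.693147 / 46.1 = 0.01504 h⁻¹
C = C₀ · e^(−k·t) = 4.753 × e^(−0.01504 × 99.2)
  = 4.753 × 0.2249 = 1.069 mg/L
Convert: 1.069 mg/L × 1000 = 1069 ng/mL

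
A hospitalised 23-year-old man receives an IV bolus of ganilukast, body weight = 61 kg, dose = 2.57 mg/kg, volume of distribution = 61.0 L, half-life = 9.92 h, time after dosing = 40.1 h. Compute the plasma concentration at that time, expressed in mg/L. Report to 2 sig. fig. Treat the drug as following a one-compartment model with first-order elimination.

0.16 mg/L

Total dose = 2.57 × 61 = 156.8 mg
C₀ = Dose / Vd = 156.8 / 61.0 = 2.570 mg/L
k = ln2 / t½ = 0.693147 / 9.92 = 0.06987 h⁻¹
C = C₀ · e^(−k·t) = 2.570 × e^(−0.06987 × 40.1)
  = 2.570 × 0.06070 = 0.1560 mg/L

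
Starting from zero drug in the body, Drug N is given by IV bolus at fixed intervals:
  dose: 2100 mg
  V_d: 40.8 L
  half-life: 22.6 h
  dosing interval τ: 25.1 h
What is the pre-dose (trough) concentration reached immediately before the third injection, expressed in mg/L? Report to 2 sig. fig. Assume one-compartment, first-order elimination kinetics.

C₀ per dose = Dose / Vd = 2100 / 40.8 = 51.47 mg/L
k = ln2 / t½ = 0.693147 / 22.6 = 0.03067 h⁻¹
Fraction remaining after one interval: r = e^(−kτ) = e^(−0.03067 × 25.1) = 0.4631
Before dose 3, 2 doses have been given (aged 1τ, 2τ).
C_trough = C₀ × (r + r²) = 51.47 × (0.4631 + 0.2145) = 34.88 mg/L

35 mg/L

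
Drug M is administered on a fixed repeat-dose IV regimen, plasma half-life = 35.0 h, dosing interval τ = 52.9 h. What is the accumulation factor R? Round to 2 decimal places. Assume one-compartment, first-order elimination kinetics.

1.54

k = ln2 / t½ = 0.693147 / 35.0 = 0.01980 h⁻¹
e^(−kτ) = e^(−0.01980 × 52.9) = 0.3508
Accumulation ratio R = 1 / (1 − e^(−kτ)) = 1 / (1 − 0.3508) = 1.540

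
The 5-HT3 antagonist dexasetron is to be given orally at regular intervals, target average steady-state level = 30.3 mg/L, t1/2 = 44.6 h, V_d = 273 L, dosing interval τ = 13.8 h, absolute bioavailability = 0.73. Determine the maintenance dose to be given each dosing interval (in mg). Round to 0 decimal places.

k = ln2 / t½ = 0.693147 / 44.6 = 0.01554 h⁻¹
CL = k × Vd = 0.01554 × 273 = 4.242 L/h
At steady state, F × (Dose/τ) = Css × CL.
Dose = Css × CL × τ / F = 30.3 × 4.242 × 13.8 / 0.73 = 2430 mg

2430 mg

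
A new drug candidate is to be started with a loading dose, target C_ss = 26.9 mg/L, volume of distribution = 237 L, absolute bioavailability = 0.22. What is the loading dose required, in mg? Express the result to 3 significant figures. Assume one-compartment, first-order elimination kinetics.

29000 mg

LD = Css × Vd / F = 26.9 × 237 / 0.22 = 28980 mg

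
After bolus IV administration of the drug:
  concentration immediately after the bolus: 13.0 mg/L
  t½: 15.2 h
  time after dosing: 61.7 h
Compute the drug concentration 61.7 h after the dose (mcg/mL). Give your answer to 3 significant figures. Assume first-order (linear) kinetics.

k = ln2 / t½ = 0.693147 / 15.2 = 0.04560 h⁻¹
C = C₀ · e^(−k·t) = 13.00 × e^(−0.04560 × 61.7)
  = 13.00 × 0.05999 = 0.7799 mg/L
(0.7799 mg/L = 0.7799 mcg/mL)

0.780 mcg/mL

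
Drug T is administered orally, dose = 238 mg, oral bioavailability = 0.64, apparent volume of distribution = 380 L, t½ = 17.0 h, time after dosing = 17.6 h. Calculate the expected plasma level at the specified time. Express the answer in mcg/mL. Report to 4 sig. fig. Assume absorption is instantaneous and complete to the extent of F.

Amount reaching circulation = F × Dose = 0.64 × 238.0 = 152.3 mg
C₀ = F·Dose / Vd = 152.3 / 380 = 0.4008 mg/L
k = ln2 / t½ = 0.693147 / 17.0 = 0.04077 h⁻¹
C = C₀ · e^(−k·t) = 0.4008 × e^(−0.04077 × 17.6)
  = 0.4008 × 0.4879 = 0.1956 mg/L
(0.1956 mg/L = 0.1956 mcg/mL)

0.1956 mcg/mL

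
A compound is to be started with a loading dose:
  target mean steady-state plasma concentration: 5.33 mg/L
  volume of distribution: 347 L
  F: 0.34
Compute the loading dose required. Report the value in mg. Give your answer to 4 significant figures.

5440 mg

LD = Css × Vd / F = 5.33 × 347 / 0.34 = 5440 mg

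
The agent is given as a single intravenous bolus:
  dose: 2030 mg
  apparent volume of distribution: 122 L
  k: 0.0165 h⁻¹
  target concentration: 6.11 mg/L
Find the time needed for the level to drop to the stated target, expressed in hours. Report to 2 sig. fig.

61 h

C₀ = Dose / Vd = 2030 / 122 = 16.64 mg/L
t = ln(C₀ / C) / k = ln(16.64 / 6.11) / 0.01650
  = ln(2.723) / 0.01650 = 1.002 / 0.01650 = 60.73 h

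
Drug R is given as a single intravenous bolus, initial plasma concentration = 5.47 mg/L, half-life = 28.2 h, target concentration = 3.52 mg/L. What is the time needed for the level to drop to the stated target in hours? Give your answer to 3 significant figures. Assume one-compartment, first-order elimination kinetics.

k = ln2 / t½ = 0.693147 / 28.2 = 0.02458 h⁻¹
t = ln(C₀ / C) / k = ln(5.470 / 3.52) / 0.02458
  = ln(1.554) / 0.02458 = 0.4408 / 0.02458 = 17.93 h

17.9 h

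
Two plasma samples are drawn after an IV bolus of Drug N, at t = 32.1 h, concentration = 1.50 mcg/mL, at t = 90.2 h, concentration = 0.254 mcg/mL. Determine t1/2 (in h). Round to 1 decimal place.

k = ln(C₁/C₂) / (t₂ − t₁) = ln(1.50/0.254) / (90.2 − 32.1)
  = 1.776 / 58.10 = 0.03057 h⁻¹
t½ = ln2 / k = 0.693147 / 0.03057 = 22.67 h

22.7 h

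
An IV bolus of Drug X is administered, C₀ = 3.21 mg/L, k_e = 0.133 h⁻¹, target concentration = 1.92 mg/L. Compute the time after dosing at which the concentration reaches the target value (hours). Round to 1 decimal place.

3.9 h

t = ln(C₀ / C) / k = ln(3.210 / 1.92) / 0.1330
  = ln(1.672) / 0.1330 = 0.5140 / 0.1330 = 3.865 h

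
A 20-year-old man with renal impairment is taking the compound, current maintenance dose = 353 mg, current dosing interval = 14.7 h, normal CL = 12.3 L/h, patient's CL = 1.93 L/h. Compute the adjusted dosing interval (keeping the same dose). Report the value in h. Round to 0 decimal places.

To keep the same average steady-state level, dosing rate must scale with clearance.
CL ratio = 1.93 / 12.3 = 0.1569
New interval (same dose) = 14.7 / 0.1569 = 93.69 h

94 h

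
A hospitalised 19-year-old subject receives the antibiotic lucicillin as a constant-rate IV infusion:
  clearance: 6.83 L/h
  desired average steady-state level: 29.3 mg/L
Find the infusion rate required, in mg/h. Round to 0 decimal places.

200 mg/h

At steady state, infusion rate R₀ = Css × CL = 29.3 × 6.830 = 200.1 mg/h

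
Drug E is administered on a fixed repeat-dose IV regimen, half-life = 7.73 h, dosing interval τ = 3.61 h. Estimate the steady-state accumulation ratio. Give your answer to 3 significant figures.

3.62

k = ln2 / t½ = 0.693147 / 7.73 = 0.08967 h⁻¹
e^(−kτ) = e^(−0.08967 × 3.61) = 0.7235
Accumulation ratio R = 1 / (1 − e^(−kτ)) = 1 / (1 − 0.7235) = 3.617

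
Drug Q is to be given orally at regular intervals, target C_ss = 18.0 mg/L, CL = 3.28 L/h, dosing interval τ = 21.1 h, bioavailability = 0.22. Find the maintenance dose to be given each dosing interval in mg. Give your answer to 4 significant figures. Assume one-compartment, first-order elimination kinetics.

5662 mg

At steady state, F × (Dose/τ) = Css × CL.
Dose = Css × CL × τ / F = 18.0 × 3.280 × 21.1 / 0.22 = 5662 mg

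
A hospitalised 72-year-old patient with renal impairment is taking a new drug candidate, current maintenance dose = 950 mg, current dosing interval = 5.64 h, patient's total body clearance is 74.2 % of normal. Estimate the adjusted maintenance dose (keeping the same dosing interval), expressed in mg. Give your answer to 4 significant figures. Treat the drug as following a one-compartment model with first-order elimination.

To keep the same average steady-state level, dosing rate must scale with clearance.
CL ratio = 74.2 / 100 = 0.7420
New dose (same interval) = 950 × 0.7420 = 704.9 mg

704.9 mg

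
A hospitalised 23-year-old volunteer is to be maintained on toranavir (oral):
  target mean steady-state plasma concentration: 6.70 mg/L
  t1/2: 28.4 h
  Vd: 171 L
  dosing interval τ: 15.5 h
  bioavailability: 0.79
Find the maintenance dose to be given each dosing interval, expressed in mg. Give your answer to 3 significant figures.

549 mg

k = ln2 / t½ = 0.693147 / 28.4 = 0.02441 h⁻¹
CL = k × Vd = 0.02441 × 171 = 4.174 L/h
At steady state, F × (Dose/τ) = Css × CL.
Dose = Css × CL × τ / F = 6.70 × 4.174 × 15.5 / 0.79 = 548.7 mg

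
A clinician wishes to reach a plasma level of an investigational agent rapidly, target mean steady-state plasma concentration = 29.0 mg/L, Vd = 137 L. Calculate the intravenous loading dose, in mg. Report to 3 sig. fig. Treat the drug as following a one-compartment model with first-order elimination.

3970 mg

LD = Css × Vd = 29.0 × 137 = 3973 mg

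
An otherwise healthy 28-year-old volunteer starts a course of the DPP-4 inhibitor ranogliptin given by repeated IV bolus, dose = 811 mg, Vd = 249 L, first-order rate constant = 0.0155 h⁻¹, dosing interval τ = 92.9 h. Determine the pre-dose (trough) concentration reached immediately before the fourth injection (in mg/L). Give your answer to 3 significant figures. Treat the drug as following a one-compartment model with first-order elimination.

0.998 mg/L

C₀ per dose = Dose / Vd = 811 / 249 = 3.257 mg/L
Fraction remaining after one interval: r = e^(−kτ) = e^(−0.01550 × 92.9) = 0.2369
Before dose 4, 3 doses have been given (aged 1τ, 2τ, 3τ).
C_trough = C₀ × (r + r² + … + r^3) = C₀ × r(1−r^3)/(1−r)
        = 3.257 × 0.2369 × (1 − 0.01330) / (1 − 0.2369) = 0.9977 mg/L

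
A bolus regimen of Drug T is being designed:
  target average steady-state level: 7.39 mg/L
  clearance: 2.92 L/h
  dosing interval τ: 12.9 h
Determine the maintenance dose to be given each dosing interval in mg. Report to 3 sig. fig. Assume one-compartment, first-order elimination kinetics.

278 mg

At steady state, Dose/τ = Css × CL.
Dose = Css × CL × τ = 7.39 × 2.920 × 12.9 = 278.4 mg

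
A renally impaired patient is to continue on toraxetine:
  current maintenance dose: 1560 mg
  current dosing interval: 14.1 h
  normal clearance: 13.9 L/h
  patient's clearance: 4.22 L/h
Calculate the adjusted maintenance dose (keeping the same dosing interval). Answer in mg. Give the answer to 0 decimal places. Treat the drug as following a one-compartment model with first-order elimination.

474 mg

To keep the same average steady-state level, dosing rate must scale with clearance.
CL ratio = 4.22 / 13.9 = 0.3036
New dose (same interval) = 1560 × 0.3036 = 473.6 mg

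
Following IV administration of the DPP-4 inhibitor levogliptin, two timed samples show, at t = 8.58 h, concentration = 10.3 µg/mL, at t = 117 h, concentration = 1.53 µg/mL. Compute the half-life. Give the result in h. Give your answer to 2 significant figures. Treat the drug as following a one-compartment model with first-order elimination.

39 h

k = ln(C₁/C₂) / (t₂ − t₁) = ln(10.3/1.53) / (117 − 8.58)
  = 1.907 / 108.4 = 0.01759 h⁻¹
t½ = ln2 / k = 0.693147 / 0.01759 = 39.41 h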